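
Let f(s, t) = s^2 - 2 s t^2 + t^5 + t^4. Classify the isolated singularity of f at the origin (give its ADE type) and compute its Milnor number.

Type A4, Milnor number mu = 4.

The Hessian of f at 0 is [[2, 0], [0, 0]] with rank 1, so corank 1. A Groebner basis of the Jacobian ideal J(f) in C{s,t} is {s^2, -s + t^2}; counting standard monomials gives mu = 4. Corank 1: A-series; mu = 4 gives A_4.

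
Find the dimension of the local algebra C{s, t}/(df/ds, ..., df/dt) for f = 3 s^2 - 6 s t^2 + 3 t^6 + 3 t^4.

5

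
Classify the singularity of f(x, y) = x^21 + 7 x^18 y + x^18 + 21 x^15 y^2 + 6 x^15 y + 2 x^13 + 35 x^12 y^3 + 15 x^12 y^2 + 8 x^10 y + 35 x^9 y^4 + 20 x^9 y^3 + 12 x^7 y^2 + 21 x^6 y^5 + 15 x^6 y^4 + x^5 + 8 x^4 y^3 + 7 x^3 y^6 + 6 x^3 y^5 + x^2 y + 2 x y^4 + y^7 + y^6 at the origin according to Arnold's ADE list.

The Hessian of f at 0 is [[0, 0], [0, 0]] with rank 0, so corank 2. A Groebner basis of the Jacobian ideal J(f) in C{x,y} is {x*y + y^4, x^3, x^2*y, -x^2/6 + x*y^2}; counting standard monomials gives mu = 7. Corank 2; j^3 = x^2*y has shape L^2 M (L != M), so D-series; mu = 7 gives D_7.

D7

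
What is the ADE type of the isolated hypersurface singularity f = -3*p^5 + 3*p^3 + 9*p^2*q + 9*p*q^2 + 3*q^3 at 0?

E_8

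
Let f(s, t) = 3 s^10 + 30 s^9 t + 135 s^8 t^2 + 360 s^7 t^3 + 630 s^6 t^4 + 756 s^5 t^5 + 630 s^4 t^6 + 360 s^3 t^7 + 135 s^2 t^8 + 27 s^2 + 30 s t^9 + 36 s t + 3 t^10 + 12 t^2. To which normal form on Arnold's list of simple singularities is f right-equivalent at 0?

The Hessian of f at 0 has rank 1. Corank 1: A-series; mu = 9 gives A_9.

A_9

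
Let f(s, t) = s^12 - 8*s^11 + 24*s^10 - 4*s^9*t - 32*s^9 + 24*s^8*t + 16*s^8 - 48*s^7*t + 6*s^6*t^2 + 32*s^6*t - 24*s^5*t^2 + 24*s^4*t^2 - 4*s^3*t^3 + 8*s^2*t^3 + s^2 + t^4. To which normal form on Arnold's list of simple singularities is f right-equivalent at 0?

A_3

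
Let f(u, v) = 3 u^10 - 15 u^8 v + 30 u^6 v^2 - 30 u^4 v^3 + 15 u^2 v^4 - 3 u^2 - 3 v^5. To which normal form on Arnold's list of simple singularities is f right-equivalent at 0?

The Hessian of f at 0 has rank 1. Corank 1: A-series; mu = 4 gives A_4.

A4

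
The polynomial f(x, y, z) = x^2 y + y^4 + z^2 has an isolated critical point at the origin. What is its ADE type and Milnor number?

Type D5, Milnor number mu = 5.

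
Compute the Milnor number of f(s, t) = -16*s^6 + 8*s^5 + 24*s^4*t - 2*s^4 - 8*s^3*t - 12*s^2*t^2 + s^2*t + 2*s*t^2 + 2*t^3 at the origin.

The Hessian of f at 0 is [[0, 0], [0, 0]] with rank 0, so corank 2. A Groebner basis of the Jacobian ideal J(f) in C{s,t} is {t^3, s^2 + 2*t^2, s*t + t^2}; counting standard monomials gives mu = 4. Corank 2; j^3 = t*(s^2 + 2*s*t + 2*t^2) splits into three distinct lines over C (the quadratic factor has nonzero discriminant), so D_4.

4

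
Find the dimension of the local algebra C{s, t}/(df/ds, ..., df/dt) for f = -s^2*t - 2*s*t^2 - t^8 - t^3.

9

The Hessian of f at 0 has rank 0. Corank 2; j^3 = -t*(s + t)^2 has shape L^2 M (L != M), so D-series; mu = 9 gives D_9.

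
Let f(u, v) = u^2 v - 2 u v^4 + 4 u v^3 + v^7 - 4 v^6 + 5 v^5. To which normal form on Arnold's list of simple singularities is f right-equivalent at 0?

D_{6}

The Hessian of f at 0 is [[0, 0], [0, 0]] with rank 0, so corank 2. A Groebner basis of the Jacobian ideal J(f) in C{u,v} is {u^3, u^2*v, -2*u^2 + u*v^2, u^2/2 + u*v/2 + v^3}; counting standard monomials gives mu = 6. Corank 2; j^3 = u^2*v has shape L^2 M (L != M), so D-series; mu = 6 gives D_6.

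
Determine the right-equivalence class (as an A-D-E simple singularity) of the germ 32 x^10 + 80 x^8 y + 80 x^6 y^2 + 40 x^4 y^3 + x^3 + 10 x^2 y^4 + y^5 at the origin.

E8

The Hessian of f at 0 is [[0, 0], [0, 0]] with rank 0, so corank 2. A Groebner basis of the Jacobian ideal J(f) in C{x,y} is {y^4, x^2}; counting standard monomials gives mu = 8. Corank 2; j^3 = x^3 is a perfect cube, so E-series; the 5-jet and mu = 8 give E_8.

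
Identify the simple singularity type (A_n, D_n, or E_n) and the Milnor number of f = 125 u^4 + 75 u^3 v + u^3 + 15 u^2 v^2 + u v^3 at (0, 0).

Type E7, Milnor number mu = 7.

The Hessian of f at 0 is [[0, 0], [0, 0]] with rank 0, so corank 2. A Groebner basis of the Jacobian ideal J(f) in C{u,v} is {3*u^2/25 + v^4 + v^3/25, u^3, u^2*v - u^2/25 - v^3/75, 2*u^2/5 + u*v^2 + 2*v^3/15}; counting standard monomials gives mu = 7. Corank 2; j^3 = u^3 is a perfect cube, so E-series; the 4-jet and mu = 7 give E_7.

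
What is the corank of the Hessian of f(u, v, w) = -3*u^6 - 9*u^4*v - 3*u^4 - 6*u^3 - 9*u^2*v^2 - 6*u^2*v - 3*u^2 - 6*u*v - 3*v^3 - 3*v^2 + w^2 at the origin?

1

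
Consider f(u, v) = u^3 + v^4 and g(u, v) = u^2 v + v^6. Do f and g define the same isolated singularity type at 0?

No.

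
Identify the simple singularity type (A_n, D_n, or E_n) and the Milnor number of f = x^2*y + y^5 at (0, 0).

Type D6, Milnor number mu = 6.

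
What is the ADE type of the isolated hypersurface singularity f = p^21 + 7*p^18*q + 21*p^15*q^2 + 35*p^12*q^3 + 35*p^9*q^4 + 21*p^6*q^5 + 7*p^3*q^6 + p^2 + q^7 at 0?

The Hessian of f at 0 has rank 1. Corank 1: A-series; mu = 6 gives A_6.

A_6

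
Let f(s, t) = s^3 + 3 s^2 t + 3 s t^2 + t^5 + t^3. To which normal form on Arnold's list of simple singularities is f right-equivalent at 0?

E_{8}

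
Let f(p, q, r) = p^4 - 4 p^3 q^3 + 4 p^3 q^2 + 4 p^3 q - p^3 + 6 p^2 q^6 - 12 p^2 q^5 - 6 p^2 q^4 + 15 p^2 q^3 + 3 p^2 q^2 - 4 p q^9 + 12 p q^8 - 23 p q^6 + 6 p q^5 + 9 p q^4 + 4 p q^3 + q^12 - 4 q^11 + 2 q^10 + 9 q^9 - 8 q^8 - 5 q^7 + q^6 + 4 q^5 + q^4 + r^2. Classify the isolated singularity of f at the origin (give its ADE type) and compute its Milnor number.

Type E6, Milnor number mu = 6.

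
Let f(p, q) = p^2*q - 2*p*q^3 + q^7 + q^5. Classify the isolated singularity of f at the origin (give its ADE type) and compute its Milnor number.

Type D_{8}, Milnor number mu = 8.

The Hessian of f at 0 has rank 0. Corank 2; j^3 = p^2*q has shape L^2 M (L != M), so D-series; mu = 8 gives D_8.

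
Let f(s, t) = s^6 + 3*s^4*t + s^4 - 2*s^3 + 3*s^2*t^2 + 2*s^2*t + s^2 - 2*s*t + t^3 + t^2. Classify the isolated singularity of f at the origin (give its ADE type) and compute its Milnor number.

Type A2, Milnor number mu = 2.

The Hessian of f at 0 is [[2, -2], [-2, 2]] with rank 1, so corank 1. A Groebner basis of the Jacobian ideal J(f) in C{s,t} is {t^2, s - t}; counting standard monomials gives mu = 2. Corank 1: A-series; mu = 2 gives A_2.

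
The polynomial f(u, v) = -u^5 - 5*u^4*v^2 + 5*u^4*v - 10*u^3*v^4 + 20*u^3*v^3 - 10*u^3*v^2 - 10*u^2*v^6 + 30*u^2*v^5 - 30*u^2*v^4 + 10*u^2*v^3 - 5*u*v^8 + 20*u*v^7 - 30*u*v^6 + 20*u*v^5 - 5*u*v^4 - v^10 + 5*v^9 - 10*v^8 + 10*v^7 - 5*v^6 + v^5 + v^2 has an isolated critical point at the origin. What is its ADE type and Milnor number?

The Hessian of f at 0 has rank 1. Corank 1: A-series; mu = 4 gives A_4.

Type A_{4}, Milnor number mu = 4.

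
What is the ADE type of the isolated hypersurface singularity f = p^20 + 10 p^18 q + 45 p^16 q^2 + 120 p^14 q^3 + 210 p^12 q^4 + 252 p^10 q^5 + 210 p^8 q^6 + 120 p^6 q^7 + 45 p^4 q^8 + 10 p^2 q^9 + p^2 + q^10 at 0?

The Hessian of f at 0 has rank 1. Corank 1: A-series; mu = 9 gives A_9.

A9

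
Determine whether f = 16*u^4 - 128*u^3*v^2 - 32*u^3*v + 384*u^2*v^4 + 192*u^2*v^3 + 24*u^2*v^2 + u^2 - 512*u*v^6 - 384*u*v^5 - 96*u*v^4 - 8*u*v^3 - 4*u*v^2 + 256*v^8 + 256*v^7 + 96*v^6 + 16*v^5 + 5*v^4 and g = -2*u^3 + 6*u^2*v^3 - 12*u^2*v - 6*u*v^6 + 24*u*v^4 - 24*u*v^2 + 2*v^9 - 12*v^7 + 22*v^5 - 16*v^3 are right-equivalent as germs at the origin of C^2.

No.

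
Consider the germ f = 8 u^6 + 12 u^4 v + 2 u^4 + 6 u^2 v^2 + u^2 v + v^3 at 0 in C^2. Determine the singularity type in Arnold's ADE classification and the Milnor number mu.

The Hessian of f at 0 is [[0, 0], [0, 0]] with rank 0, so corank 2. A Groebner basis of the Jacobian ideal J(f) in C{u,v} is {v^3, u^2 + 3*v^2, u*v}; counting standard monomials gives mu = 4. Corank 2; j^3 = v*(u^2 + v^2) splits into three distinct lines over C (the quadratic factor has nonzero discriminant), so D_4.

Type D4, Milnor number mu = 4.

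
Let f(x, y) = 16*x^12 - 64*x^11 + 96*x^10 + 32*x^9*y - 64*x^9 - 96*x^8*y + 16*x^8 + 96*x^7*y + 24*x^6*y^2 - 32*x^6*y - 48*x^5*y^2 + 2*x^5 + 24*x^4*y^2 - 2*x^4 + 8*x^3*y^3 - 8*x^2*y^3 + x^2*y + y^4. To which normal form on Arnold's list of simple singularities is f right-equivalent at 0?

D_5

The Hessian of f at 0 has rank 0. Corank 2; j^3 = x^2*y has shape L^2 M (L != M), so D-series; mu = 5 gives D_5.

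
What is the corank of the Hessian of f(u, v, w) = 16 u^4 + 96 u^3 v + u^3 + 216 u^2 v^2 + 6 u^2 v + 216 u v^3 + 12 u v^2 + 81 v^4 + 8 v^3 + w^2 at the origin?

2

Hessian at 0 has rank 1.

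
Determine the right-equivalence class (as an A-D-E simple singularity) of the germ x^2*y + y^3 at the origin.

The Hessian of f at 0 has rank 0. Corank 2; j^3 = y*(x^2 + y^2) splits into three distinct lines over C (the quadratic factor has nonzero discriminant), so D_4.

D_4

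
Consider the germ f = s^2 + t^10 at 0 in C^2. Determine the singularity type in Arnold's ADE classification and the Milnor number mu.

Type A_{9}, Milnor number mu = 9.

The Hessian of f at 0 has rank 1. Corank 1: A-series; mu = 9 gives A_9.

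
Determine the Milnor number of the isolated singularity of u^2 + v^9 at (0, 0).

The Hessian of f at 0 is [[2, 0], [0, 0]] with rank 1, so corank 1. A Groebner basis of the Jacobian ideal J(f) in C{u,v} is {v^8, u}; counting standard monomials gives mu = 8. Corank 1: A-series; mu = 8 gives A_8.

8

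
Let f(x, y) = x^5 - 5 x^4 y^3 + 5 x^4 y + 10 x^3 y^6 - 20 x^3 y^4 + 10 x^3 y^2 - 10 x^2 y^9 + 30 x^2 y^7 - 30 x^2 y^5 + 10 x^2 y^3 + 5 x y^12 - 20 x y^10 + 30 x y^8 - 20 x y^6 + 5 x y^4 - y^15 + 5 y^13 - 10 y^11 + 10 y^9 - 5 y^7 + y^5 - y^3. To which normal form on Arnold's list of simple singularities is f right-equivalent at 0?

E_8

The Hessian of f at 0 is [[0, 0], [0, 0]] with rank 0, so corank 2. A Groebner basis of the Jacobian ideal J(f) in C{x,y} is {x^4 + 4*x^3*y, y^2}; counting standard monomials gives mu = 8. Corank 2; j^3 = -y^3 is a perfect cube, so E-series; the 5-jet and mu = 8 give E_8.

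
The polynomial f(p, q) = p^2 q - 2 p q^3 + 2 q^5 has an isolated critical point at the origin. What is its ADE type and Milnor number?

The Hessian of f at 0 has rank 0. Corank 2; j^3 = p^2*q has shape L^2 M (L != M), so D-series; mu = 6 gives D_6.

Type D_6, Milnor number mu = 6.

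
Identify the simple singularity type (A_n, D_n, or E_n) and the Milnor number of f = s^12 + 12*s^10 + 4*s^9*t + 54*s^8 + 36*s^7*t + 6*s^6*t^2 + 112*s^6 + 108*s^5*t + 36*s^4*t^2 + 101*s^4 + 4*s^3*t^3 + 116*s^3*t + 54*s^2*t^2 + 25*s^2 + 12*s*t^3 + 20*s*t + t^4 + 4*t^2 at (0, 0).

The Hessian of f at 0 is [[50, 20], [20, 8]] with rank 1, so corank 1. A Groebner basis of the Jacobian ideal J(f) in C{s,t} is {t^3, s + 2*t/5}; counting standard monomials gives mu = 3. Corank 1: A-series; mu = 3 gives A_3.

Type A3, Milnor number mu = 3.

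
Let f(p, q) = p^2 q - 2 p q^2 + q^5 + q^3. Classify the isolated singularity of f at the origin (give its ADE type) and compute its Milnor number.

Type D6, Milnor number mu = 6.

The Hessian of f at 0 is [[0, 0], [0, 0]] with rank 0, so corank 2. A Groebner basis of the Jacobian ideal J(f) in C{p,q} is {p^2/5 + q^4 - q^2/5, p^3 - q^3, p*q - q^2}; counting standard monomials gives mu = 6. Corank 2; j^3 = q*(p - q)^2 has shape L^2 M (L != M), so D-series; mu = 6 gives D_6.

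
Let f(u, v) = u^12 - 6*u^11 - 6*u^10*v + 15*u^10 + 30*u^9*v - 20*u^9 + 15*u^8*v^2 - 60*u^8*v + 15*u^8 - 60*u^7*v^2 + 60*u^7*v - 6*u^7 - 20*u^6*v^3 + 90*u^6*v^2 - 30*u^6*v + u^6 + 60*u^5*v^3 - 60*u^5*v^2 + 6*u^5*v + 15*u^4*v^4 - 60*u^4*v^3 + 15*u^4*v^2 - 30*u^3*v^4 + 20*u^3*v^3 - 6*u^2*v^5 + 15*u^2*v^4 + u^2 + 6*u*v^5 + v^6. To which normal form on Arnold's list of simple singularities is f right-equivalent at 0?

A_5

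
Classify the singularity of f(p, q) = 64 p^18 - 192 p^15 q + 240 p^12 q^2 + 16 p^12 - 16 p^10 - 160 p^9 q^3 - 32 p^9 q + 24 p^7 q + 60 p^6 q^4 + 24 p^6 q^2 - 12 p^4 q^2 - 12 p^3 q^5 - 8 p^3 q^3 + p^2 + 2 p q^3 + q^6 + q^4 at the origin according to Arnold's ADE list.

A_{3}

The Hessian of f at 0 has rank 1. Corank 1: A-series; mu = 3 gives A_3.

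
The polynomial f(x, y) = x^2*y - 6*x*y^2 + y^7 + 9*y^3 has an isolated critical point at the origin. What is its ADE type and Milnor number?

Type D_8, Milnor number mu = 8.

The Hessian of f at 0 has rank 0. Corank 2; j^3 = y*(x - 3*y)^2 has shape L^2 M (L != M), so D-series; mu = 8 gives D_8.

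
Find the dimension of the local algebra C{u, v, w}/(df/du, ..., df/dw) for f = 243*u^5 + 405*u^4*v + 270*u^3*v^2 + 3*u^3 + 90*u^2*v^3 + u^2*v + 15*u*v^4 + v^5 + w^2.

6

The Hessian of f at 0 has rank 1. Corank 2; j^3 = u^2*(3*u + v) has shape L^2 M (L != M), so D-series; mu = 6 gives D_6.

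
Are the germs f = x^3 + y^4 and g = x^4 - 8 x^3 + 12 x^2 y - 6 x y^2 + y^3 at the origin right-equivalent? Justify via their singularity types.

Yes.

The Hessian of f at 0 has rank 0. Corank 2; j^3 = x^3 is a perfect cube, so E-series; the 4-jet and mu = 6 give E_6. The Hessian of g at 0 has rank 0. Corank 2; j^3 = -(2*x - y)^3 is a perfect cube, so E-series; the 4-jet and mu = 6 give E_6. Both have type E_6, hence right-equivalent.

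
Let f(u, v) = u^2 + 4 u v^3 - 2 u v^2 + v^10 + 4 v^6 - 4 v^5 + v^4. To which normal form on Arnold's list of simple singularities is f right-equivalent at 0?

A_9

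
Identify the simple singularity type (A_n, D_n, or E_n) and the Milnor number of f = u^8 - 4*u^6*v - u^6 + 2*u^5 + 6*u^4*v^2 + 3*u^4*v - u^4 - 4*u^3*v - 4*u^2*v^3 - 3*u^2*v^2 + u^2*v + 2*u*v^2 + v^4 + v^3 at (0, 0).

The Hessian of f at 0 has rank 0. Corank 2; j^3 = v*(u + v)^2 has shape L^2 M (L != M), so D-series; mu = 5 gives D_5.

Type D_{5}, Milnor number mu = 5.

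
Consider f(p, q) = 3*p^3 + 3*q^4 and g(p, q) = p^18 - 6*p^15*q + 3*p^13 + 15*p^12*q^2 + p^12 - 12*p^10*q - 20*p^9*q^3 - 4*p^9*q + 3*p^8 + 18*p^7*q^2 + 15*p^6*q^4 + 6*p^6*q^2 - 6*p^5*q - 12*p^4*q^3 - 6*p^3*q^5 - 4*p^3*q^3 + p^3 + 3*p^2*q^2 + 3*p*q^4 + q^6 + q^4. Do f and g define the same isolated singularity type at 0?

Yes.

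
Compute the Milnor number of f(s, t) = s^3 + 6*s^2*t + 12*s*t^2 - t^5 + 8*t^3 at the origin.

8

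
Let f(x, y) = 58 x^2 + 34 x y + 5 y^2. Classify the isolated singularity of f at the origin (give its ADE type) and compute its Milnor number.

Type A_1, Milnor number mu = 1.

The Hessian of f at 0 has rank 2. Corank 0: nondegenerate Morse point, so A_1.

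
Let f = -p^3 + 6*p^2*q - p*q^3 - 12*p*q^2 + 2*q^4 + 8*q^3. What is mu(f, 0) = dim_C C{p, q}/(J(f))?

7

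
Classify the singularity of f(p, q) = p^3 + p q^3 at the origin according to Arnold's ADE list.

The Hessian of f at 0 has rank 0. Corank 2; j^3 = p^3 is a perfect cube, so E-series; the 4-jet and mu = 7 give E_7.

E_7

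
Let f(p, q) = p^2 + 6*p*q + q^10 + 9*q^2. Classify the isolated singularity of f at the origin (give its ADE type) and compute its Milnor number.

The Hessian of f at 0 has rank 1. Corank 1: A-series; mu = 9 gives A_9.

Type A_{9}, Milnor number mu = 9.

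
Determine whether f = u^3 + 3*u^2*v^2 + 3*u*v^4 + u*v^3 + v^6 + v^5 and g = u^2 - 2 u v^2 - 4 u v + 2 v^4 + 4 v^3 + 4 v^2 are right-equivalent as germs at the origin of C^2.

No.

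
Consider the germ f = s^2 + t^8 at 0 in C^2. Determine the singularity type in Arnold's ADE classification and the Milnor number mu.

Type A7, Milnor number mu = 7.

The Hessian of f at 0 has rank 1. Corank 1: A-series; mu = 7 gives A_7.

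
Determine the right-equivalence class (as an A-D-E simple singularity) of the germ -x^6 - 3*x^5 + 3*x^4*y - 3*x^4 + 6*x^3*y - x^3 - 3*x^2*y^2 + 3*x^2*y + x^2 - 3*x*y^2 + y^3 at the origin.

The Hessian of f at 0 has rank 1. Corank 1: A-series; mu = 2 gives A_2.

A_{2}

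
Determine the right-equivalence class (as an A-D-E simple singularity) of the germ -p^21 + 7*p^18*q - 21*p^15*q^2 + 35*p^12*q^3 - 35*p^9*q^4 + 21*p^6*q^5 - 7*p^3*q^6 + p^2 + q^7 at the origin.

A_6

The Hessian of f at 0 has rank 1. Corank 1: A-series; mu = 6 gives A_6.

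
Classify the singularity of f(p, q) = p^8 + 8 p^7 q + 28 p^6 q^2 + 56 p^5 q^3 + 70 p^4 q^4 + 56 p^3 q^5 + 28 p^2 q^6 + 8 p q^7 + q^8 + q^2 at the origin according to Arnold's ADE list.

The Hessian of f at 0 is [[0, 0], [0, 2]] with rank 1, so corank 1. A Groebner basis of the Jacobian ideal J(f) in C{p,q} is {p^7, q}; counting standard monomials gives mu = 7. Corank 1: A-series; mu = 7 gives A_7.

A7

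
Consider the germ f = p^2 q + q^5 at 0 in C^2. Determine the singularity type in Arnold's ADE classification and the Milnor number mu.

Type D_{6}, Milnor number mu = 6.

The Hessian of f at 0 is [[0, 0], [0, 0]] with rank 0, so corank 2. A Groebner basis of the Jacobian ideal J(f) in C{p,q} is {p^2/5 + q^4, p^3, p*q}; counting standard monomials gives mu = 6. Corank 2; j^3 = p^2*q has shape L^2 M (L != M), so D-series; mu = 6 gives D_6.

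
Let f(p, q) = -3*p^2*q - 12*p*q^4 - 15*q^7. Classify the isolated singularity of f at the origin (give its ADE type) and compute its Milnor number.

The Hessian of f at 0 has rank 0. Corank 2; j^3 = -3*p^2*q has shape L^2 M (L != M), so D-series; mu = 8 gives D_8.

Type D8, Milnor number mu = 8.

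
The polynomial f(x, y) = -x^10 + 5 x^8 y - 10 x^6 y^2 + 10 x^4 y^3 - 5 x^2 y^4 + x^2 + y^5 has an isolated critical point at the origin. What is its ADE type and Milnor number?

The Hessian of f at 0 is [[2, 0], [0, 0]] with rank 1, so corank 1. A Groebner basis of the Jacobian ideal J(f) in C{x,y} is {y^4, x}; counting standard monomials gives mu = 4. Corank 1: A-series; mu = 4 gives A_4.

Type A_4, Milnor number mu = 4.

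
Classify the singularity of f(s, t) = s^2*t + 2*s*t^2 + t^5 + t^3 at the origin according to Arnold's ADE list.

The Hessian of f at 0 is [[0, 0], [0, 0]] with rank 0, so corank 2. A Groebner basis of the Jacobian ideal J(f) in C{s,t} is {s^2/5 + t^4 - t^2/5, s^3 + t^3, s*t + t^2}; counting standard monomials gives mu = 6. Corank 2; j^3 = t*(s + t)^2 has shape L^2 M (L != M), so D-series; mu = 6 gives D_6.

D6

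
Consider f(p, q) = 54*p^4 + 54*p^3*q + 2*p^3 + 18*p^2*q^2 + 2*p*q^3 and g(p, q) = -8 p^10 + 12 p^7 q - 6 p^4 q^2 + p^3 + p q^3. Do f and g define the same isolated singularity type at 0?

The Hessian of f at 0 is [[0, 0], [0, 0]] with rank 0, so corank 2. A Groebner basis of the Jacobian ideal J(f) in C{p,q} is {p^2/3 + q^4 + q^3/9, p^3, p^2*q - p^2/9 - q^3/27, 2*p^2/3 + p*q^2 + 2*q^3/9}; counting standard monomials gives mu = 7. Corank 2; j^3 = 2*p^3 is a perfect cube, so E-series; the 4-jet and mu = 7 give E_7. The Hessian of g at 0 is [[0, 0], [0, 0]] with rank 0, so corank 2. A Groebner basis of the Jacobian ideal J(g) in C{p,q} is {p^3, p*q^2, 3*p^2 + q^3}; counting standard monomials gives mu = 7. Corank 2; j^3 = p^3 is a perfect cube, so E-series; the 4-jet and mu = 7 give E_7. Both have type E_7, hence right-equivalent.

Yes.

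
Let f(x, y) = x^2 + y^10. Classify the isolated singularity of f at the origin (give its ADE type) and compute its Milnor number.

Type A9, Milnor number mu = 9.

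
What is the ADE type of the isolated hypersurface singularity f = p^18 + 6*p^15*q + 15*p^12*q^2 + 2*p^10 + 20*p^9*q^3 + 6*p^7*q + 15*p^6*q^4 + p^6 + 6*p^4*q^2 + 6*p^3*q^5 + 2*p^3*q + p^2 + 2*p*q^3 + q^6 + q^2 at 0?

A1

The Hessian of f at 0 has rank 2. Corank 0: nondegenerate Morse point, so A_1.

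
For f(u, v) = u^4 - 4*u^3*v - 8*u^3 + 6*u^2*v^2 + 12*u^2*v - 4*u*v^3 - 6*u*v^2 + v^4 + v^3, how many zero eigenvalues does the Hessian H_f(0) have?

2

Hessian at 0 has rank 0.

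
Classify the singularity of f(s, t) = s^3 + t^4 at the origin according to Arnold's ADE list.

E_{6}

The Hessian of f at 0 is [[0, 0], [0, 0]] with rank 0, so corank 2. A Groebner basis of the Jacobian ideal J(f) in C{s,t} is {t^3, s^2}; counting standard monomials gives mu = 6. Corank 2; j^3 = s^3 is a perfect cube, so E-series; the 4-jet and mu = 6 give E_6.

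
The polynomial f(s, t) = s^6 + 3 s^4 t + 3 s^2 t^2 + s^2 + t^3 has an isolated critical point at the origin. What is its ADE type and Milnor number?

Type A_2, Milnor number mu = 2.

The Hessian of f at 0 is [[2, 0], [0, 0]] with rank 1, so corank 1. A Groebner basis of the Jacobian ideal J(f) in C{s,t} is {t^2, s}; counting standard monomials gives mu = 2. Corank 1: A-series; mu = 2 gives A_2.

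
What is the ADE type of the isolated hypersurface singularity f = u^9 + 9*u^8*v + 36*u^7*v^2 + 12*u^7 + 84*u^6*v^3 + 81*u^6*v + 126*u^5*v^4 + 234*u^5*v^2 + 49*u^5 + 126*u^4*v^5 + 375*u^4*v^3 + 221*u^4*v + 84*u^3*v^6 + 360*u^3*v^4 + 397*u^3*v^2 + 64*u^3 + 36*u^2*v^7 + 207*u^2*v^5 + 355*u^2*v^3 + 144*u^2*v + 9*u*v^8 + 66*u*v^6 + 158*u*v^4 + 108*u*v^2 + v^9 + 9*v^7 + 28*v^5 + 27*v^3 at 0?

The Hessian of f at 0 is [[0, 0], [0, 0]] with rank 0, so corank 2. A Groebner basis of the Jacobian ideal J(f) in C{u,v} is {1664*u^2 + u*v^3 + 2496*u*v + 936*v^2, -2048*u^2 - 3072*u*v + v^4 - 1152*v^2, u^3 - 27*u*v^2/16 - 27*v^3/32, u^2*v + 3*u*v^2/2 + 9*v^3/16}; counting standard monomials gives mu = 8. Corank 2; j^3 = (4*u + 3*v)^3 is a perfect cube, so E-series; the 5-jet and mu = 8 give E_8.

E_{8}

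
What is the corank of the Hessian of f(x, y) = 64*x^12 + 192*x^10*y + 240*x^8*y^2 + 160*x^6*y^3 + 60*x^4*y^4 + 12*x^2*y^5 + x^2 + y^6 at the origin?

1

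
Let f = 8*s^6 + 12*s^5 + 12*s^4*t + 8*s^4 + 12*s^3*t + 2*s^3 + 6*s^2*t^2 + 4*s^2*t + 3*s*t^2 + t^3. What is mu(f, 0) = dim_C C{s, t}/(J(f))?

4

The Hessian of f at 0 is [[0, 0], [0, 0]] with rank 0, so corank 2. A Groebner basis of the Jacobian ideal J(f) in C{s,t} is {t^3, s^2 - 3*t^2/2, s*t + 3*t^2/2}; counting standard monomials gives mu = 4. Corank 2; j^3 = (s + t)*(2*s^2 + 2*s*t + t^2) splits into three distinct lines over C (the quadratic factor has nonzero discriminant), so D_4.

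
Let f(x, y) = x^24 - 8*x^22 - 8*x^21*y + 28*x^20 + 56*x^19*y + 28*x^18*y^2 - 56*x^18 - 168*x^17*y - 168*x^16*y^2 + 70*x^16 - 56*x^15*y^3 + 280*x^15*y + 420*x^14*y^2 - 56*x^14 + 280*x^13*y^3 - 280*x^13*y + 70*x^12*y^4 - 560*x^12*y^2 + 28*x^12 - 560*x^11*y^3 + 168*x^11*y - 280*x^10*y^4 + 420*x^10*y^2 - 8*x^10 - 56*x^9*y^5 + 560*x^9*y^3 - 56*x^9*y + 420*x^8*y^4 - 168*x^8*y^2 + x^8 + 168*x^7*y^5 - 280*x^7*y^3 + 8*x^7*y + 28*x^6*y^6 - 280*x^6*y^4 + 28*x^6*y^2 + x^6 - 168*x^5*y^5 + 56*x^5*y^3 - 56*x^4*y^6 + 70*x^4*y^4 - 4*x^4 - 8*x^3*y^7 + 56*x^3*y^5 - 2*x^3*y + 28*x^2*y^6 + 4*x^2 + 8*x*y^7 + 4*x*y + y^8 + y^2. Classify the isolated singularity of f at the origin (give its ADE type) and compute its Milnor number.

Type A7, Milnor number mu = 7.

The Hessian of f at 0 has rank 1. Corank 1: A-series; mu = 7 gives A_7.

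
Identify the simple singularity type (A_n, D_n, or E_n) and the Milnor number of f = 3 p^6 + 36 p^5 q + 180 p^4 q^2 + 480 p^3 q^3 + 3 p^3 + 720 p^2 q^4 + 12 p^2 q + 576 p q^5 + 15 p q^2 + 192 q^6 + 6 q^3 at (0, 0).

The Hessian of f at 0 has rank 0. Corank 2; j^3 = 3*(p + q)^2*(p + 2*q) has shape L^2 M (L != M), so D-series; mu = 7 gives D_7.

Type D_7, Milnor number mu = 7.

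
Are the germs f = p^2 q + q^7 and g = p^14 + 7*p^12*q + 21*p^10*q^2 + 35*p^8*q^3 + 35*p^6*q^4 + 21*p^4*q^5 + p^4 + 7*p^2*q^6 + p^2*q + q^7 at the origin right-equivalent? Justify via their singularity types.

Yes.

The Hessian of f at 0 has rank 0. Corank 2; j^3 = p^2*q has shape L^2 M (L != M), so D-series; mu = 8 gives D_8. The Hessian of g at 0 has rank 0. Corank 2; j^3 = p^2*q has shape L^2 M (L != M), so D-series; mu = 8 gives D_8. Both have type D_8, hence right-equivalent.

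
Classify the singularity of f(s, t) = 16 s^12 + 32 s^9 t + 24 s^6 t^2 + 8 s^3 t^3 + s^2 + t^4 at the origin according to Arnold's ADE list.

A_3

The Hessian of f at 0 is [[2, 0], [0, 0]] with rank 1, so corank 1. A Groebner basis of the Jacobian ideal J(f) in C{s,t} is {t^3, s}; counting standard monomials gives mu = 3. Corank 1: A-series; mu = 3 gives A_3.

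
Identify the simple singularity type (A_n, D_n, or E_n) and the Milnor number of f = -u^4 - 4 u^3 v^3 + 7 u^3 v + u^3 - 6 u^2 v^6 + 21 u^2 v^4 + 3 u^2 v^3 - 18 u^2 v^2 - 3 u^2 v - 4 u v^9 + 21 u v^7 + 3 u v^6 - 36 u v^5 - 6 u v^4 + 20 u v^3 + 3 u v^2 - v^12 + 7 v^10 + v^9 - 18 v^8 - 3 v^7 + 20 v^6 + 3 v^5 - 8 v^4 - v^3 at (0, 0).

Type E_{7}, Milnor number mu = 7.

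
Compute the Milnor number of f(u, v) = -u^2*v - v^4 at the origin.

5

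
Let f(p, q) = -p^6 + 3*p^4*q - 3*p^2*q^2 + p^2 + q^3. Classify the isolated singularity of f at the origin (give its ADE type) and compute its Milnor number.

Type A_2, Milnor number mu = 2.

The Hessian of f at 0 has rank 1. Corank 1: A-series; mu = 2 gives A_2.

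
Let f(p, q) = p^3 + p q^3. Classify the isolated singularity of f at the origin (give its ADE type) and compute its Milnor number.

Type E_7, Milnor number mu = 7.

The Hessian of f at 0 is [[0, 0], [0, 0]] with rank 0, so corank 2. A Groebner basis of the Jacobian ideal J(f) in C{p,q} is {p^3, p*q^2, 3*p^2 + q^3}; counting standard monomials gives mu = 7. Corank 2; j^3 = p^3 is a perfect cube, so E-series; the 4-jet and mu = 7 give E_7.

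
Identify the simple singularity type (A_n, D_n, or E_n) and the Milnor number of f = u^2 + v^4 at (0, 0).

Type A_{3}, Milnor number mu = 3.

The Hessian of f at 0 is [[2, 0], [0, 0]] with rank 1, so corank 1. A Groebner basis of the Jacobian ideal J(f) in C{u,v} is {v^3, u}; counting standard monomials gives mu = 3. Corank 1: A-series; mu = 3 gives A_3.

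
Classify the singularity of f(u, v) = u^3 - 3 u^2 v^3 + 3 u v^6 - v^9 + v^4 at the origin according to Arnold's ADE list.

E_6

The Hessian of f at 0 is [[0, 0], [0, 0]] with rank 0, so corank 2. A Groebner basis of the Jacobian ideal J(f) in C{u,v} is {v^3, u^2}; counting standard monomials gives mu = 6. Corank 2; j^3 = u^3 is a perfect cube, so E-series; the 4-jet and mu = 6 give E_6.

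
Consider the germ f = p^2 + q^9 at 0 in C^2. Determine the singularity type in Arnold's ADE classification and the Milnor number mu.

Type A_8, Milnor number mu = 8.

The Hessian of f at 0 is [[2, 0], [0, 0]] with rank 1, so corank 1. A Groebner basis of the Jacobian ideal J(f) in C{p,q} is {q^8, p}; counting standard monomials gives mu = 8. Corank 1: A-series; mu = 8 gives A_8.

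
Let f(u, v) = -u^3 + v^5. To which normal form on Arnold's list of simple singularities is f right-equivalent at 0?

The Hessian of f at 0 has rank 0. Corank 2; j^3 = -u^3 is a perfect cube, so E-series; the 5-jet and mu = 8 give E_8.

E8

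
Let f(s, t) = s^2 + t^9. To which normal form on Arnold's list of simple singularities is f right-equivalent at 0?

A_{8}

The Hessian of f at 0 is [[2, 0], [0, 0]] with rank 1, so corank 1. A Groebner basis of the Jacobian ideal J(f) in C{s,t} is {t^8, s}; counting standard monomials gives mu = 8. Corank 1: A-series; mu = 8 gives A_8.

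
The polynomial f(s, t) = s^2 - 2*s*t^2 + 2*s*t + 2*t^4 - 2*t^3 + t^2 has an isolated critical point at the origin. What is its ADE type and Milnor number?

Type A_{3}, Milnor number mu = 3.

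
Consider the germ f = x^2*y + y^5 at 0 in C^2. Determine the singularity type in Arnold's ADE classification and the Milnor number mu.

Type D_6, Milnor number mu = 6.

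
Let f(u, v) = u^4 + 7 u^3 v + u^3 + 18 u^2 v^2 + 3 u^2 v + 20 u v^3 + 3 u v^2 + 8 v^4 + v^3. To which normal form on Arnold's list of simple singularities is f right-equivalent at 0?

E_7

The Hessian of f at 0 is [[0, 0], [0, 0]] with rank 0, so corank 2. A Groebner basis of the Jacobian ideal J(f) in C{u,v} is {3*u^2 + 6*u*v + v^4 + v^3 + 3*v^2, u^3 + 9*u^2 + 18*u*v + 4*v^3 + 9*v^2, u^2*v - 5*u^2 - 10*u*v - 8*v^3/3 - 5*v^2, 2*u^2 + u*v^2 + 4*u*v + 5*v^3/3 + 2*v^2}; counting standard monomials gives mu = 7. Corank 2; j^3 = (u + v)^3 is a perfect cube, so E-series; the 4-jet and mu = 7 give E_7.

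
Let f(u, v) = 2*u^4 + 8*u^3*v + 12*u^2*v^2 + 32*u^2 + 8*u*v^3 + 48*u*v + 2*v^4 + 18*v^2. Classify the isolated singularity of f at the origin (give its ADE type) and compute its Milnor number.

The Hessian of f at 0 is [[64, 48], [48, 36]] with rank 1, so corank 1. A Groebner basis of the Jacobian ideal J(f) in C{u,v} is {v^3, u + 3*v/4}; counting standard monomials gives mu = 3. Corank 1: A-series; mu = 3 gives A_3.

Type A_3, Milnor number mu = 3.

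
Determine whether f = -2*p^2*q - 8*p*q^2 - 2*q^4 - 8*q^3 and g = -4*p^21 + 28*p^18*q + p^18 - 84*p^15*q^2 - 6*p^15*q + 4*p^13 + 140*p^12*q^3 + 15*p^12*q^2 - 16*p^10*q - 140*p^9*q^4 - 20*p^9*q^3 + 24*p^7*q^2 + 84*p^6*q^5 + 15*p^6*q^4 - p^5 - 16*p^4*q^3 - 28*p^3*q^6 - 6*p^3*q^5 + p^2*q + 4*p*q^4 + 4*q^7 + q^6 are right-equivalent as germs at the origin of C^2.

The Hessian of f at 0 has rank 0. Corank 2; j^3 = -2*q*(p + 2*q)^2 has shape L^2 M (L != M), so D-series; mu = 5 gives D_5. The Hessian of g at 0 has rank 0. Corank 2; j^3 = p^2*q has shape L^2 M (L != M), so D-series; mu = 7 gives D_7. f is D_5 but g is D_7, hence not right-equivalent.

No.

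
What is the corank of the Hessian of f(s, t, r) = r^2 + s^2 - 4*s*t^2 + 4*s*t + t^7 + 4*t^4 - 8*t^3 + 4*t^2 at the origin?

The Hessian at 0 is [[2, 4, 0], [4, 8, 0], [0, 0, 2]] of rank 2; hence corank 1.

1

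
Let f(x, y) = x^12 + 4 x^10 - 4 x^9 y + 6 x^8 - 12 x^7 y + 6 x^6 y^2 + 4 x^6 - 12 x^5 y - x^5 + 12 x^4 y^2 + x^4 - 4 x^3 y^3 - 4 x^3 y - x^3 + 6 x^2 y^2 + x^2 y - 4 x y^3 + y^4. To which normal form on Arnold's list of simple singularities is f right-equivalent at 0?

The Hessian of f at 0 has rank 0. Corank 2; j^3 = -x^2*(x - y) has shape L^2 M (L != M), so D-series; mu = 5 gives D_5.

D_{5}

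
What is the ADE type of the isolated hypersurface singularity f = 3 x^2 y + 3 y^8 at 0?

The Hessian of f at 0 is [[0, 0], [0, 0]] with rank 0, so corank 2. A Groebner basis of the Jacobian ideal J(f) in C{x,y} is {x^2/8 + y^7, x^3, x*y}; counting standard monomials gives mu = 9. Corank 2; j^3 = 3*x^2*y has shape L^2 M (L != M), so D-series; mu = 9 gives D_9.

D_9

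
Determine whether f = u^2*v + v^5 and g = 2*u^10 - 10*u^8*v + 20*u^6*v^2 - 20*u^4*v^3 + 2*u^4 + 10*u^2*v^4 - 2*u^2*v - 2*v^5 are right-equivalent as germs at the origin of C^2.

The Hessian of f at 0 has rank 0. Corank 2; j^3 = u^2*v has shape L^2 M (L != M), so D-series; mu = 6 gives D_6. The Hessian of g at 0 has rank 0. Corank 2; j^3 = -2*u^2*v has shape L^2 M (L != M), so D-series; mu = 6 gives D_6. Both have type D_6, hence right-equivalent.

Yes.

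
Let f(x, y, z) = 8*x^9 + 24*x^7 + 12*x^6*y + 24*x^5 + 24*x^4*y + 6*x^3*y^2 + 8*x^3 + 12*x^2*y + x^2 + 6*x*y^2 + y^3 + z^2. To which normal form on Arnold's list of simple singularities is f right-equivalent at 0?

A_{2}

The Hessian of f at 0 has rank 2. Corank 1: A-series; mu = 2 gives A_2.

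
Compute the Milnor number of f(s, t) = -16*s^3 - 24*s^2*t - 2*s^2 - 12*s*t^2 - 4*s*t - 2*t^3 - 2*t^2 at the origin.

The Hessian of f at 0 has rank 1. Corank 1: A-series; mu = 2 gives A_2.

2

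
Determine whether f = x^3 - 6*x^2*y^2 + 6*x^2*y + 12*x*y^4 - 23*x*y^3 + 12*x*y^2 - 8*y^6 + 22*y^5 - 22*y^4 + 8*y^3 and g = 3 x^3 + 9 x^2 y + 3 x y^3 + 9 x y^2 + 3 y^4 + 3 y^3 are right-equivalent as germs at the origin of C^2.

The Hessian of f at 0 has rank 0. Corank 2; j^3 = (x + 2*y)^3 is a perfect cube, so E-series; the 4-jet and mu = 7 give E_7. The Hessian of g at 0 has rank 0. Corank 2; j^3 = 3*(x + y)^3 is a perfect cube, so E-series; the 4-jet and mu = 7 give E_7. Both have type E_7, hence right-equivalent.

Yes.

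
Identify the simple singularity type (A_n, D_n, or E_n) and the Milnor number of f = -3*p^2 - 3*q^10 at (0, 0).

Type A9, Milnor number mu = 9.

The Hessian of f at 0 has rank 1. Corank 1: A-series; mu = 9 gives A_9.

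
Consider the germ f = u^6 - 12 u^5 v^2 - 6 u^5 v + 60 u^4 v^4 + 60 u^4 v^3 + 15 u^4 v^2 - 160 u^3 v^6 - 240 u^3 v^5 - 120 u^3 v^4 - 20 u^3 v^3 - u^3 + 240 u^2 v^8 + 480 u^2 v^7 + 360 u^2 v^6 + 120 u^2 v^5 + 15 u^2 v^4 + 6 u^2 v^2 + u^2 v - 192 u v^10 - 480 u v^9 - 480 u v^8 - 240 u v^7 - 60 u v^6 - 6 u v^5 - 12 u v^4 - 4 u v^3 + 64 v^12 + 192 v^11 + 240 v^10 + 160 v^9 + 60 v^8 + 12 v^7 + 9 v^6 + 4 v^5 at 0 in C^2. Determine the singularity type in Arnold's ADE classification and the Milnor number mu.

The Hessian of f at 0 has rank 0. Corank 2; j^3 = -u^2*(u - v) has shape L^2 M (L != M), so D-series; mu = 7 gives D_7.

Type D_{7}, Milnor number mu = 7.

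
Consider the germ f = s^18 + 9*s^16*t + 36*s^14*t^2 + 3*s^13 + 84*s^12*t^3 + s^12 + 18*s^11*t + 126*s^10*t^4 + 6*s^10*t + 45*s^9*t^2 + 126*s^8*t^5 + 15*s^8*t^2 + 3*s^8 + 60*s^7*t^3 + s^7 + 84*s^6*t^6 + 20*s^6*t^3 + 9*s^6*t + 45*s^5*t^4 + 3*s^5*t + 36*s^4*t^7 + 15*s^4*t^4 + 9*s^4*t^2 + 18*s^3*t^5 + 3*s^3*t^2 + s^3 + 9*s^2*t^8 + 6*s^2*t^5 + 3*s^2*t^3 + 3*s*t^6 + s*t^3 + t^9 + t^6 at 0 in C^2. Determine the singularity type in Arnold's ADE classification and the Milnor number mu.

Type E_7, Milnor number mu = 7.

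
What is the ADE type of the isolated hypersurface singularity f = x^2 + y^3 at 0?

The Hessian of f at 0 has rank 1. Corank 1: A-series; mu = 2 gives A_2.

A2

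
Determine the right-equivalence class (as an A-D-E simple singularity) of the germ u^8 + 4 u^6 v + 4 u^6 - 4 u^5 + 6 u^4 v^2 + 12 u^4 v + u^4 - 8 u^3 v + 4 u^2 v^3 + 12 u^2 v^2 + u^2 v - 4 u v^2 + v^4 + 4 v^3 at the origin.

The Hessian of f at 0 is [[0, 0], [0, 0]] with rank 0, so corank 2. A Groebner basis of the Jacobian ideal J(f) in C{u,v} is {u*v^2 - u*v/4 + v^2/2, -u*v/8 + v^3 + v^2/4, u^2 - 7*u*v/2 + 3*v^2}; counting standard monomials gives mu = 5. Corank 2; j^3 = v*(u - 2*v)^2 has shape L^2 M (L != M), so D-series; mu = 5 gives D_5.

D_5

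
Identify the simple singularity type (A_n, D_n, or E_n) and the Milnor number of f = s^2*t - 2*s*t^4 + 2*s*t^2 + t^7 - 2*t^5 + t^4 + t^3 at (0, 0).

Type D_{5}, Milnor number mu = 5.

The Hessian of f at 0 has rank 0. Corank 2; j^3 = t*(s + t)^2 has shape L^2 M (L != M), so D-series; mu = 5 gives D_5.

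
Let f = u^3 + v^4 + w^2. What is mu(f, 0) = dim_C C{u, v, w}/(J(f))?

6

The Hessian of f at 0 has rank 1. Corank 2; j^3 = u^3 is a perfect cube, so E-series; the 4-jet and mu = 6 give E_6.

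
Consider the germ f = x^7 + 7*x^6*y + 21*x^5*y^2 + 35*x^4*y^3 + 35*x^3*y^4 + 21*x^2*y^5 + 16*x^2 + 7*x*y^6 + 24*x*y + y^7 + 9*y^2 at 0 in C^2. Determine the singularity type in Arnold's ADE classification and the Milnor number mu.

Type A_6, Milnor number mu = 6.

The Hessian of f at 0 has rank 1. Corank 1: A-series; mu = 6 gives A_6.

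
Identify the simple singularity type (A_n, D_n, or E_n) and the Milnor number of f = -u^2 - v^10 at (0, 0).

Type A_{9}, Milnor number mu = 9.

The Hessian of f at 0 is [[-2, 0], [0, 0]] with rank 1, so corank 1. A Groebner basis of the Jacobian ideal J(f) in C{u,v} is {v^9, u}; counting standard monomials gives mu = 9. Corank 1: A-series; mu = 9 gives A_9.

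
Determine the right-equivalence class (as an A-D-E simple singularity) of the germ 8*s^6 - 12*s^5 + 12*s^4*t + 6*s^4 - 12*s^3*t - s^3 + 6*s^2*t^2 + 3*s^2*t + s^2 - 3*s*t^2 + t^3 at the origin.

A_2

The Hessian of f at 0 is [[2, 0], [0, 0]] with rank 1, so corank 1. A Groebner basis of the Jacobian ideal J(f) in C{s,t} is {t^2, s}; counting standard monomials gives mu = 2. Corank 1: A-series; mu = 2 gives A_2.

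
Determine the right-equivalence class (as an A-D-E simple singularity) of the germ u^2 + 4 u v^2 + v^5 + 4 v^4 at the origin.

A_4

The Hessian of f at 0 has rank 1. Corank 1: A-series; mu = 4 gives A_4.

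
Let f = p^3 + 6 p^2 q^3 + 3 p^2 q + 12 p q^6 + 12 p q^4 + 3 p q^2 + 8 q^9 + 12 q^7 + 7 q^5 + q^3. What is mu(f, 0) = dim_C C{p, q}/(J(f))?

The Hessian of f at 0 is [[0, 0], [0, 0]] with rank 0, so corank 2. A Groebner basis of the Jacobian ideal J(f) in C{p,q} is {p^2/4 + p*q^3 + p*q/2 + q^2/4, q^4, p^3 - 3*p*q^2 - 2*q^3, p^2*q + 2*p*q^2 + q^3}; counting standard monomials gives mu = 8. Corank 2; j^3 = (p + q)^3 is a perfect cube, so E-series; the 5-jet and mu = 8 give E_8.

8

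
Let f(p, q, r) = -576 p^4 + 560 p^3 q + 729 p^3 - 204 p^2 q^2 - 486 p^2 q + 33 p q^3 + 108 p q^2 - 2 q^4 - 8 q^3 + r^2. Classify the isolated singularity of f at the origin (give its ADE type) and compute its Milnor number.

The Hessian of f at 0 has rank 1. Corank 2; j^3 = (9*p - 2*q)^3 is a perfect cube, so E-series; the 4-jet and mu = 7 give E_7.

Type E_7, Milnor number mu = 7.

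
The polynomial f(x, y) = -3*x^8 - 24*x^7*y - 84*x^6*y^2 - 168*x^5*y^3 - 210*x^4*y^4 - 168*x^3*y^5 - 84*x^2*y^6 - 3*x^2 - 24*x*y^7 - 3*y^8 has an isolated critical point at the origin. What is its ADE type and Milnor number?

The Hessian of f at 0 is [[-6, 0], [0, 0]] with rank 1, so corank 1. A Groebner basis of the Jacobian ideal J(f) in C{x,y} is {y^7, x}; counting standard monomials gives mu = 7. Corank 1: A-series; mu = 7 gives A_7.

Type A_7, Milnor number mu = 7.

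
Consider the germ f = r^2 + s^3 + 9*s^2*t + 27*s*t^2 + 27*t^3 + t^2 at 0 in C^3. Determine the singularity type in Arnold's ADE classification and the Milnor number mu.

Type A2, Milnor number mu = 2.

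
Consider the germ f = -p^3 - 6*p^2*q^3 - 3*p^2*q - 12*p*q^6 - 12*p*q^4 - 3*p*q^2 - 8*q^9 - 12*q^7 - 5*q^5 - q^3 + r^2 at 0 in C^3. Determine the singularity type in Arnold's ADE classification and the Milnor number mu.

Type E8, Milnor number mu = 8.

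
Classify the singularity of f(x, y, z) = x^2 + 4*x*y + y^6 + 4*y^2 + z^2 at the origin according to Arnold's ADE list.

The Hessian of f at 0 is [[2, 4, 0], [4, 8, 0], [0, 0, 2]] with rank 2, so corank 1. A Groebner basis of the Jacobian ideal J(f) in C{x,y,z} is {y^5, x + 2*y, z}; counting standard monomials gives mu = 5. Corank 1: A-series; mu = 5 gives A_5.

A_{5}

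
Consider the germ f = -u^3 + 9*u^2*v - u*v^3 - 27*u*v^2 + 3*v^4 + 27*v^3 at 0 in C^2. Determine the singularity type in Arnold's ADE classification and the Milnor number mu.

Type E7, Milnor number mu = 7.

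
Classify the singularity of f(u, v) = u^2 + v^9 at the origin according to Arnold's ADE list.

A_{8}

The Hessian of f at 0 has rank 1. Corank 1: A-series; mu = 8 gives A_8.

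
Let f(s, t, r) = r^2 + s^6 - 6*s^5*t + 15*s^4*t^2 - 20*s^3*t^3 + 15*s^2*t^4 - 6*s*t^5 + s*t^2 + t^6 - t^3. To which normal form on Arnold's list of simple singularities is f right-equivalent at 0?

D7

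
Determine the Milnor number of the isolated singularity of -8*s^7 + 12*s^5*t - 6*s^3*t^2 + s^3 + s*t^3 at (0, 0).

The Hessian of f at 0 has rank 0. Corank 2; j^3 = s^3 is a perfect cube, so E-series; the 4-jet and mu = 7 give E_7.

7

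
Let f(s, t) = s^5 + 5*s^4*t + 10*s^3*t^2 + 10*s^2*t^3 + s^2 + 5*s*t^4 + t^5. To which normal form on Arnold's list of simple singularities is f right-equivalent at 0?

A4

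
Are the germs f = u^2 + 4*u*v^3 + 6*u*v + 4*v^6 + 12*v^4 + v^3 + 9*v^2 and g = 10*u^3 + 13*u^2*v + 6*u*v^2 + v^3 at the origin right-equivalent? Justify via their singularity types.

No.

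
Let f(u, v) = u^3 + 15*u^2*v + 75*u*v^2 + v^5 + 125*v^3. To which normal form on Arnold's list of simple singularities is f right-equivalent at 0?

E_{8}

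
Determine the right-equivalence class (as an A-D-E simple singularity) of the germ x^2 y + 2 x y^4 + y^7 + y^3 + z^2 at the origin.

D_{4}

The Hessian of f at 0 is [[0, 0, 0], [0, 0, 0], [0, 0, 2]] with rank 1, so corank 2. A Groebner basis of the Jacobian ideal J(f) in C{x,y,z} is {y^3, x^2 + 3*y^2, x*y, z}; counting standard monomials gives mu = 4. Corank 2; j^3 = y*(x^2 + y^2) splits into three distinct lines over C (the quadratic factor has nonzero discriminant), so D_4.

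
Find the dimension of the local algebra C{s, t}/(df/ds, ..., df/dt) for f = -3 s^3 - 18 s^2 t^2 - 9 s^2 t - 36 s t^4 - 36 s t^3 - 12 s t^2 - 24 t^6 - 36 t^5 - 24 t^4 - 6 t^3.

4

The Hessian of f at 0 is [[0, 0], [0, 0]] with rank 0, so corank 2. A Groebner basis of the Jacobian ideal J(f) in C{s,t} is {t^3, s^2 - 2*t^2/3, s*t + t^2}; counting standard monomials gives mu = 4. Corank 2; j^3 = -3*(s + t)*(s^2 + 2*s*t + 2*t^2) splits into three distinct lines over C (the quadratic factor has nonzero discriminant), so D_4.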